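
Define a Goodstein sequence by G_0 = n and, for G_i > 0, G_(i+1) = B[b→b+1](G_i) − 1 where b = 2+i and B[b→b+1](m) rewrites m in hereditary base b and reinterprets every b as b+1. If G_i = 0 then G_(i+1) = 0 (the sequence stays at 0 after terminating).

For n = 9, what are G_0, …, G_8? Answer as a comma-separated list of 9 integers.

i=0: 9 = 2^(2 + 1) + 1 (b=2); 2→3: 3^(3 + 1) + 1 = 82; 82−1 = 81
i=1: 81 = 3^(3 + 1) (b=3); 3→4: 4^(4 + 1) = 1024; 1024−1 = 1023
i=2: 1023 = 3·4^4 + 3·4^3 + 3·4^2 + 3·4 + 3 (b=4); 4→5: 3·5^5 + 3·5^3 + 3·5^2 + 3·5 + 3 = 9843; 9843−1 = 9842
i=3: 9842 = 3·5^5 + 3·5^3 + 3·5^2 + 3·5 + 2 (b=5); 5→6: 3·6^6 + 3·6^3 + 3·6^2 + 3·6 + 2 = 140744; 140744−1 = 140743
i=4: 140743 = 3·6^6 + 3·6^3 + 3·6^2 + 3·6 + 1 (b=6); 6→7: 3·7^7 + 3·7^3 + 3·7^2 + 3·7 + 1 = 2471827; 2471827−1 = 2471826
i=5: 2471826 = 3·7^7 + 3·7^3 + 3·7^2 + 3·7 (b=7); 7→8: 3·8^8 + 3·8^3 + 3·8^2 + 3·8 = 50333400; 50333400−1 = 50333399
i=6: 50333399 = 3·8^8 + 3·8^3 + 3·8^2 + 2·8 + 7 (b=8); 8→9: 3·9^9 + 3·9^3 + 3·9^2 + 2·9 + 7 = 1162263922; 1162263922−1 = 1162263921
i=7: 1162263921 = 3·9^9 + 3·9^3 + 3·9^2 + 2·9 + 6 (b=9); 9→10: 3·10^10 + 3·10^3 + 3·10^2 + 2·10 + 6 = 30000003326; 30000003326−1 = 30000003325

9, 81, 1023, 9842, 140743, 2471826, 50333399, 1162263921, 30000003325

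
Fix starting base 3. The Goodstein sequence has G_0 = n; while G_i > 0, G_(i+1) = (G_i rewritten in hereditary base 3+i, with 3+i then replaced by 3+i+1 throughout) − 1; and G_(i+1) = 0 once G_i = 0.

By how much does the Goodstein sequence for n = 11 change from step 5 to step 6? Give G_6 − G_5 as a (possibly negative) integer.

4

(0) 11|_3 = 3^2 + 2 ↦ 4^2 + 2|_4 = 18 ⇒ 17
(1) 17|_4 = 4^2 + 1 ↦ 5^2 + 1|_5 = 26 ⇒ 25
(2) 25|_5 = 5^2 ↦ 6^2|_6 = 36 ⇒ 35
(3) 35|_6 = 5·6 + 5 ↦ 5·7 + 5|_7 = 40 ⇒ 39
(4) 39|_7 = 5·7 + 4 ↦ 5·8 + 4|_8 = 44 ⇒ 43
(5) 43|_8 = 5·8 + 3 ↦ 5·9 + 3|_9 = 48 ⇒ 47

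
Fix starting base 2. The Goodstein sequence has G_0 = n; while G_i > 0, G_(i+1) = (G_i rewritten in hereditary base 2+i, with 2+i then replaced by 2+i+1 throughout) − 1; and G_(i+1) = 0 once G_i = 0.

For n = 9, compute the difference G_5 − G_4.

base 2: 9 = 2^(2 + 1) + 1; at 3: 3^(3 + 1) + 1 = 82; next = 81
base 3: 81 = 3^(3 + 1); at 4: 4^(4 + 1) = 1024; next = 1023
base 4: 1023 = 3·4^4 + 3·4^3 + 3·4^2 + 3·4 + 3; at 5: 3·5^5 + 3·5^3 + 3·5^2 + 3·5 + 3 = 9843; next = 9842
base 5: 9842 = 3·5^5 + 3·5^3 + 3·5^2 + 3·5 + 2; at 6: 3·6^6 + 3·6^3 + 3·6^2 + 3·6 + 2 = 140744; next = 140743
base 6: 140743 = 3·6^6 + 3·6^3 + 3·6^2 + 3·6 + 1; at 7: 3·7^7 + 3·7^3 + 3·7^2 + 3·7 + 1 = 2471827; next = 2471826

2331083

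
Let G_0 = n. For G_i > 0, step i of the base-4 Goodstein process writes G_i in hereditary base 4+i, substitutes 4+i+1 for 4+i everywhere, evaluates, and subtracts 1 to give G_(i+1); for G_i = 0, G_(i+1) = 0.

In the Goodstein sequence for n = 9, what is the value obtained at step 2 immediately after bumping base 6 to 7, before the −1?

12

step 0: 9 = 2·4 + 1; sub 5 for 4: 2·5 + 1; = 11; G_1 = 11−1 = 10
step 1: 10 = 2·5; sub 6 for 5: 2·6; = 12; G_2 = 12−1 = 11
step 2: 11 = 6 + 5; sub 7 for 6: 7 + 5; = 12; G_3 = 12−1 = 11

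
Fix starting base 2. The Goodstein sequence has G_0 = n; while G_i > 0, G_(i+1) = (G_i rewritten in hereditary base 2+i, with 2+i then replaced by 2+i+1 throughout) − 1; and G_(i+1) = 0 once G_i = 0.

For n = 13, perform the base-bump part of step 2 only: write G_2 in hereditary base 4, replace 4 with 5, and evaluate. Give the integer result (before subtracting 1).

16093

G_0=13  [base 2] 2^(2 + 1) + 2^2 + 1  →[2↦3]→  3^(3 + 1) + 3^3 + 1 = 109  −1 ⇒ G_1=108
G_1=108  [base 3] 3^(3 + 1) + 3^3  →[3↦4]→  4^(4 + 1) + 4^4 = 1280  −1 ⇒ G_2=1279
G_2=1279  [base 4] 4^(4 + 1) + 3·4^3 + 3·4^2 + 3·4 + 3  →[4↦5]→  5^(5 + 1) + 3·5^3 + 3·5^2 + 3·5 + 3 = 16093  −1 ⇒ G_3=16092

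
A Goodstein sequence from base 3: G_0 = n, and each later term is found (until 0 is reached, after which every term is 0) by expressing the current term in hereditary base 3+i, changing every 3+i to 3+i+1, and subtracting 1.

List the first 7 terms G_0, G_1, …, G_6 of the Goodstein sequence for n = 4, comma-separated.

4, 4, 4, 3, 2, 1, 0

G_0 = 4. HB_3(4) = 3 + 1. Bump = 5. G_1 = 4.
G_1 = 4. HB_4(4) = 4. Bump = 5. G_2 = 4.
G_2 = 4. HB_5(4) = 4. Bump = 4. G_3 = 3.
G_3 = 3. HB_6(3) = 3. Bump = 3. G_4 = 2.
G_4 = 2. HB_7(2) = 2. Bump = 2. G_5 = 1.
G_5 = 1. HB_8(1) = 1. Bump = 1. G_6 = 0.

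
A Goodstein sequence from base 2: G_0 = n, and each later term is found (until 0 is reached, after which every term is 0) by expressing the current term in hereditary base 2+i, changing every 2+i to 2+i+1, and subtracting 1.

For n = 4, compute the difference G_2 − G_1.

(0) 4|_2 = 2^2 ↦ 3^3|_3 = 27 ⇒ 26
(1) 26|_3 = 2·3^2 + 2·3 + 2 ↦ 2·4^2 + 2·4 + 2|_4 = 42 ⇒ 41

15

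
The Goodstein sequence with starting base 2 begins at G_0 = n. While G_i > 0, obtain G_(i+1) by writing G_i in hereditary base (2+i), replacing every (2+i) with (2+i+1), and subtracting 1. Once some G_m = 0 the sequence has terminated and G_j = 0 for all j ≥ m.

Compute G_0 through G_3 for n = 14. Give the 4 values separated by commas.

14, 110, 1281, 18750

base 2: 14 = 2^(2 + 1) + 2^2 + 2; at 3: 3^(3 + 1) + 3^3 + 3 = 111; next = 110
base 3: 110 = 3^(3 + 1) + 3^3 + 2; at 4: 4^(4 + 1) + 4^4 + 2 = 1282; next = 1281
base 4: 1281 = 4^(4 + 1) + 4^4 + 1; at 5: 5^(5 + 1) + 5^5 + 1 = 18751; next = 18750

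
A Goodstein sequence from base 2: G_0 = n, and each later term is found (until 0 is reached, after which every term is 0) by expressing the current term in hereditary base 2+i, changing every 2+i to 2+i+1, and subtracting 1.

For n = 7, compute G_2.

259

(0) 7|_2 = 2^2 + 2 + 1 ↦ 3^3 + 3 + 1|_3 = 31 ⇒ 30
(1) 30|_3 = 3^3 + 3 ↦ 4^4 + 4|_4 = 260 ⇒ 259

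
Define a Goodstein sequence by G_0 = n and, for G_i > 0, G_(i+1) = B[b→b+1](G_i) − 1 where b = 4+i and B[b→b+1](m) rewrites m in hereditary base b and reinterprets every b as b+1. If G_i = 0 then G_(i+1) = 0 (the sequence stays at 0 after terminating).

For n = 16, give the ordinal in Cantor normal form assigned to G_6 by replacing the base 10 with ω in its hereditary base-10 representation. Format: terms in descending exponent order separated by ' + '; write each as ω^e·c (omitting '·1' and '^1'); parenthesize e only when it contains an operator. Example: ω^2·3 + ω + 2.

G_0=16  [base 4] 4^2  →[4↦5]→  5^2 = 25  −1 ⇒ G_1=24
G_1=24  [base 5] 4·5 + 4  →[5↦6]→  4·6 + 4 = 28  −1 ⇒ G_2=27
G_2=27  [base 6] 4·6 + 3  →[6↦7]→  4·7 + 3 = 31  −1 ⇒ G_3=30
G_3=30  [base 7] 4·7 + 2  →[7↦8]→  4·8 + 2 = 34  −1 ⇒ G_4=33
G_4=33  [base 8] 4·8 + 1  →[8↦9]→  4·9 + 1 = 37  −1 ⇒ G_5=36
G_5=36  [base 9] 4·9  →[9↦10]→  4·10 = 40  −1 ⇒ G_6=39

ω·3 + 9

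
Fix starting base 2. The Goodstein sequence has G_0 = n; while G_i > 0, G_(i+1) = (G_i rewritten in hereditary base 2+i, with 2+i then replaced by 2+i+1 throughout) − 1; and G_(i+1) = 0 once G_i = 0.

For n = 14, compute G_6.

i=0: 14 = 2^(2 + 1) + 2^2 + 2 (b=2); 2→3: 3^(3 + 1) + 3^3 + 3 = 111; 111−1 = 110
i=1: 110 = 3^(3 + 1) + 3^3 + 2 (b=3); 3→4: 4^(4 + 1) + 4^4 + 2 = 1282; 1282−1 = 1281
i=2: 1281 = 4^(4 + 1) + 4^4 + 1 (b=4); 4→5: 5^(5 + 1) + 5^5 + 1 = 18751; 18751−1 = 18750
i=3: 18750 = 5^(5 + 1) + 5^5 (b=5); 5→6: 6^(6 + 1) + 6^6 = 326592; 326592−1 = 326591
i=4: 326591 = 6^(6 + 1) + 5·6^5 + 5·6^4 + 5·6^3 + 5·6^2 + 5·6 + 5 (b=6); 6→7: 7^(7 + 1) + 5·7^5 + 5·7^4 + 5·7^3 + 5·7^2 + 5·7 + 5 = 5862841; 5862841−1 = 5862840
i=5: 5862840 = 7^(7 + 1) + 5·7^5 + 5·7^4 + 5·7^3 + 5·7^2 + 5·7 + 4 (b=7); 7→8: 8^(8 + 1) + 5·8^5 + 5·8^4 + 5·8^3 + 5·8^2 + 5·8 + 4 = 134404972; 134404972−1 = 134404971
i=6: 134404971 = 8^(8 + 1) + 5·8^5 + 5·8^4 + 5·8^3 + 5·8^2 + 5·8 + 3 (b=8); 8→9: 9^(9 + 1) + 5·9^5 + 5·9^4 + 5·9^3 + 5·9^2 + 5·9 + 3 = 3487116549; 3487116549−1 = 3487116548

134404971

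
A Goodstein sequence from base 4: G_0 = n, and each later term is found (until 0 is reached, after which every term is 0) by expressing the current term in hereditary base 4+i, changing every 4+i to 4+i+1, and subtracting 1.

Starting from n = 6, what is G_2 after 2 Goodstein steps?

base 4: 6 = 4 + 2; at 5: 5 + 2 = 7; next = 6
base 5: 6 = 5 + 1; at 6: 6 + 1 = 7; next = 6
base 6: 6 = 6; at 7: 7 = 7; next = 6

6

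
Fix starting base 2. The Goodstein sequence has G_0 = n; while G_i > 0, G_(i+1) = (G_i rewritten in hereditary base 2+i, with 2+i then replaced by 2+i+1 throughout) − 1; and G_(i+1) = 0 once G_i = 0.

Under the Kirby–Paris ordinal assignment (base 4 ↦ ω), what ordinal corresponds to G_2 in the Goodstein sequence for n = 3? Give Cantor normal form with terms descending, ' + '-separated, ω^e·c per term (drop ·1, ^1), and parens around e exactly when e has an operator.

3

G_0 = 3. HB_2(3) = 2 + 1. Bump = 4. G_1 = 3.
G_1 = 3. HB_3(3) = 3. Bump = 4. G_2 = 3.
G_2 = 3. HB_4(3) = 3. Bump = 3. G_3 = 2.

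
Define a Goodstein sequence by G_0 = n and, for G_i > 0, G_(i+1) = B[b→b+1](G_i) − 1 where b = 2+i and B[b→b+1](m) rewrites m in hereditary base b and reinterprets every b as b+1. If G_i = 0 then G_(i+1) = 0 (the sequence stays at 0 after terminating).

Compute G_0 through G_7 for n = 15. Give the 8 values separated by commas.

G_0=15  [base 2] 2^(2 + 1) + 2^2 + 2 + 1  →[2↦3]→  3^(3 + 1) + 3^3 + 3 + 1 = 112  −1 ⇒ G_1=111
G_1=111  [base 3] 3^(3 + 1) + 3^3 + 3  →[3↦4]→  4^(4 + 1) + 4^4 + 4 = 1284  −1 ⇒ G_2=1283
G_2=1283  [base 4] 4^(4 + 1) + 4^4 + 3  →[4↦5]→  5^(5 + 1) + 5^5 + 3 = 18753  −1 ⇒ G_3=18752
G_3=18752  [base 5] 5^(5 + 1) + 5^5 + 2  →[5↦6]→  6^(6 + 1) + 6^6 + 2 = 326594  −1 ⇒ G_4=326593
G_4=326593  [base 6] 6^(6 + 1) + 6^6 + 1  →[6↦7]→  7^(7 + 1) + 7^7 + 1 = 6588345  −1 ⇒ G_5=6588344
G_5=6588344  [base 7] 7^(7 + 1) + 7^7  →[7↦8]→  8^(8 + 1) + 8^8 = 150994944  −1 ⇒ G_6=150994943
G_6=150994943  [base 8] 8^(8 + 1) + 7·8^7 + 7·8^6 + 7·8^5 + 7·8^4 + 7·8^3 + 7·8^2 + 7·8 + 7  →[8↦9]→  9^(9 + 1) + 7·9^7 + 7·9^6 + 7·9^5 + 7·9^4 + 7·9^3 + 7·9^2 + 7·9 + 7 = 3524450281  −1 ⇒ G_7=3524450280

15, 111, 1283, 18752, 326593, 6588344, 150994943, 3524450280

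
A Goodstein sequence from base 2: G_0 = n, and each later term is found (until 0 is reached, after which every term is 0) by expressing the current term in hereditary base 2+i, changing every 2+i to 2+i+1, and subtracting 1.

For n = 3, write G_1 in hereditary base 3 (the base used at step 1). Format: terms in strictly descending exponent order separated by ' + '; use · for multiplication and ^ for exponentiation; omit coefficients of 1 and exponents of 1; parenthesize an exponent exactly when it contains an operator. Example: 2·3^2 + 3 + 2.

base 2: 3 = 2 + 1; at 3: 3 + 1 = 4; next = 3
base 3: 3 = 3; at 4: 4 = 4; next = 3

3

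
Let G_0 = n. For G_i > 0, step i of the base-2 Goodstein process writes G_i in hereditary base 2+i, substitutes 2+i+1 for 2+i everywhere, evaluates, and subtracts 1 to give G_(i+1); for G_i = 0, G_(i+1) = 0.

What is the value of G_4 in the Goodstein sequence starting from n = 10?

step 0: 10 = 2^(2 + 1) + 2; sub 3 for 2: 3^(3 + 1) + 3; = 84; G_1 = 84−1 = 83
step 1: 83 = 3^(3 + 1) + 2; sub 4 for 3: 4^(4 + 1) + 2; = 1026; G_2 = 1026−1 = 1025
step 2: 1025 = 4^(4 + 1) + 1; sub 5 for 4: 5^(5 + 1) + 1; = 15626; G_3 = 15626−1 = 15625
step 3: 15625 = 5^(5 + 1); sub 6 for 5: 6^(6 + 1); = 279936; G_4 = 279936−1 = 279935
step 4: 279935 = 5·6^6 + 5·6^5 + 5·6^4 + 5·6^3 + 5·6^2 + 5·6 + 5; sub 7 for 6: 5·7^7 + 5·7^5 + 5·7^4 + 5·7^3 + 5·7^2 + 5·7 + 5; = 4215755; G_5 = 4215755−1 = 4215754

279935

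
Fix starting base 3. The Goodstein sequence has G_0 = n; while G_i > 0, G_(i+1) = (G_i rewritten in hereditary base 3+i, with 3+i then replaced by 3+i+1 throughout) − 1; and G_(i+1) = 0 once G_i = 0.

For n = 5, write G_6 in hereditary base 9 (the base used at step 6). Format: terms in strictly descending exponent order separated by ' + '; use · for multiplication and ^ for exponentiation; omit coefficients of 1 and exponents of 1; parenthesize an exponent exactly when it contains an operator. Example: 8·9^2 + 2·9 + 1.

2

[0] 5 ≡ 3 + 2 (base 3). Lift 4: 6. −1: 5.
[1] 5 ≡ 4 + 1 (base 4). Lift 5: 6. −1: 5.
[2] 5 ≡ 5 (base 5). Lift 6: 6. −1: 5.
[3] 5 ≡ 5 (base 6). Lift 7: 5. −1: 4.
[4] 4 ≡ 4 (base 7). Lift 8: 4. −1: 3.
[5] 3 ≡ 3 (base 8). Lift 9: 3. −1: 2.
[6] 2 ≡ 2 (base 9). Lift 10: 2. −1: 1.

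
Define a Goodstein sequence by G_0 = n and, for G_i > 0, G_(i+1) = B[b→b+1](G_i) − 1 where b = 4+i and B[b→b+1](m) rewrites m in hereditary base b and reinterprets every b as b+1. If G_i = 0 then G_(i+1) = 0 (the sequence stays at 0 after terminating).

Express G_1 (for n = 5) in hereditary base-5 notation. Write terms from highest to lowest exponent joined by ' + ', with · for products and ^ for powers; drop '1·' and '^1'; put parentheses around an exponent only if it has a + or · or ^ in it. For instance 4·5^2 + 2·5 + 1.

5 —HB4→ 4 + 1 —bump→ 5 + 1 = 6 —(−1)→ 5
5 —HB5→ 5 —bump→ 6 = 6 —(−1)→ 5

5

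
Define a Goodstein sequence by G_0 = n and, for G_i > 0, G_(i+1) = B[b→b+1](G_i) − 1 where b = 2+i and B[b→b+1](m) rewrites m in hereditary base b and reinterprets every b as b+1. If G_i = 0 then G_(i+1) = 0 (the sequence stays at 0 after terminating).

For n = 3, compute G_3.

2

i=0: 3 = 2 + 1 (b=2); 2→3: 3 + 1 = 4; 4−1 = 3
i=1: 3 = 3 (b=3); 3→4: 4 = 4; 4−1 = 3
i=2: 3 = 3 (b=4); 4→5: 3 = 3; 3−1 = 2
i=3: 2 = 2 (b=5); 5→6: 2 = 2; 2−1 = 1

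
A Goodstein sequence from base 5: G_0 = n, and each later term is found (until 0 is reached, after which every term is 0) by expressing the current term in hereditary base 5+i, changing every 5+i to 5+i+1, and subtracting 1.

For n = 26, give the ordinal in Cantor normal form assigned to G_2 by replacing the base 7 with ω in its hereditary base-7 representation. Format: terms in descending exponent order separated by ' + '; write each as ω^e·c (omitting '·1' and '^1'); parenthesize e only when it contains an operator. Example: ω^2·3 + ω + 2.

G_0 = 26. HB_5(26) = 5^2 + 1. Bump = 37. G_1 = 36.
G_1 = 36. HB_6(36) = 6^2. Bump = 49. G_2 = 48.
G_2 = 48. HB_7(48) = 6·7 + 6. Bump = 54. G_3 = 53.

ω·6 + 6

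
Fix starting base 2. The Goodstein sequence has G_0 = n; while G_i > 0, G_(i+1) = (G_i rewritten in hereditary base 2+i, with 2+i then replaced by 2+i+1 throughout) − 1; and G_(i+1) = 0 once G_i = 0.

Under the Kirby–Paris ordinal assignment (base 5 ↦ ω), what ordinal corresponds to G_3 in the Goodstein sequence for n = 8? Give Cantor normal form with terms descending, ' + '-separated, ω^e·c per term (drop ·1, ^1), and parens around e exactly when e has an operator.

(0) 8|_2 = 2^(2 + 1) ↦ 3^(3 + 1)|_3 = 81 ⇒ 80
(1) 80|_3 = 2·3^3 + 2·3^2 + 2·3 + 2 ↦ 2·4^4 + 2·4^2 + 2·4 + 2|_4 = 554 ⇒ 553
(2) 553|_4 = 2·4^4 + 2·4^2 + 2·4 + 1 ↦ 2·5^5 + 2·5^2 + 2·5 + 1|_5 = 6311 ⇒ 6310
(3) 6310|_5 = 2·5^5 + 2·5^2 + 2·5 ↦ 2·6^6 + 2·6^2 + 2·6|_6 = 93396 ⇒ 93395

ω^ω·2 + ω^2·2 + ω·2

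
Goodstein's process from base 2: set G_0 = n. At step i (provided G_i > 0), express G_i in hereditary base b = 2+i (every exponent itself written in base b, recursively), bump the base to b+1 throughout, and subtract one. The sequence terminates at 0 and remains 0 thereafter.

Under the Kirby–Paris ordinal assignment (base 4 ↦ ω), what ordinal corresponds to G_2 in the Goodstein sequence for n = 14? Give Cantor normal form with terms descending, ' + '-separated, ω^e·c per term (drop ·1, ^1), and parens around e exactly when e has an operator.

G_0=14  [base 2] 2^(2 + 1) + 2^2 + 2  →[2↦3]→  3^(3 + 1) + 3^3 + 3 = 111  −1 ⇒ G_1=110
G_1=110  [base 3] 3^(3 + 1) + 3^3 + 2  →[3↦4]→  4^(4 + 1) + 4^4 + 2 = 1282  −1 ⇒ G_2=1281

ω^(ω + 1) + ω^ω + 1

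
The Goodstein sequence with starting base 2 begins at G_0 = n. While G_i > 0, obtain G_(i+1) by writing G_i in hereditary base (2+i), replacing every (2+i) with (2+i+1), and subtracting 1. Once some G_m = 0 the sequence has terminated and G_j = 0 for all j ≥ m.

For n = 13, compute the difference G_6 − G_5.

128453481

G_0 = 13. HB_2(13) = 2^(2 + 1) + 2^2 + 1. Bump = 109. G_1 = 108.
G_1 = 108. HB_3(108) = 3^(3 + 1) + 3^3. Bump = 1280. G_2 = 1279.
G_2 = 1279. HB_4(1279) = 4^(4 + 1) + 3·4^3 + 3·4^2 + 3·4 + 3. Bump = 16093. G_3 = 16092.
G_3 = 16092. HB_5(16092) = 5^(5 + 1) + 3·5^3 + 3·5^2 + 3·5 + 2. Bump = 280712. G_4 = 280711.
G_4 = 280711. HB_6(280711) = 6^(6 + 1) + 3·6^3 + 3·6^2 + 3·6 + 1. Bump = 5765999. G_5 = 5765998.
G_5 = 5765998. HB_7(5765998) = 7^(7 + 1) + 3·7^3 + 3·7^2 + 3·7. Bump = 134219480. G_6 = 134219479.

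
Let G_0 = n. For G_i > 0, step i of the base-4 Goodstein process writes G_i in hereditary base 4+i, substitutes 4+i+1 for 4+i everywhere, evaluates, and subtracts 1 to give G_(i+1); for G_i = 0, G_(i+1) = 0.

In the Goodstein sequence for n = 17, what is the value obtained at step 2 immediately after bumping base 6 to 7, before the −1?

G_0 = 17. HB_4(17) = 4^2 + 1. Bump = 26. G_1 = 25.
G_1 = 25. HB_5(25) = 5^2. Bump = 36. G_2 = 35.
G_2 = 35. HB_6(35) = 5·6 + 5. Bump = 40. G_3 = 39.

40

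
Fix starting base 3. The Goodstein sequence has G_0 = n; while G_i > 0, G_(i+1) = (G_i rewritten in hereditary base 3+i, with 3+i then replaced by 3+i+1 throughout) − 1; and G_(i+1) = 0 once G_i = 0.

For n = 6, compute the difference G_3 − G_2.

0

G_0=6  [base 3] 2·3  →[3↦4]→  2·4 = 8  −1 ⇒ G_1=7
G_1=7  [base 4] 4 + 3  →[4↦5]→  5 + 3 = 8  −1 ⇒ G_2=7
G_2=7  [base 5] 5 + 2  →[5↦6]→  6 + 2 = 8  −1 ⇒ G_3=7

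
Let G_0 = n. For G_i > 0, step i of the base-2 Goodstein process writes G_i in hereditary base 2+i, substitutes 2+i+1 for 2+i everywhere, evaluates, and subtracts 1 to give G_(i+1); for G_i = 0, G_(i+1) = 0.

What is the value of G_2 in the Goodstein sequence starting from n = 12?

1065

G_0 = 12. HB_2(12) = 2^(2 + 1) + 2^2. Bump = 108. G_1 = 107.
G_1 = 107. HB_3(107) = 3^(3 + 1) + 2·3^2 + 2·3 + 2. Bump = 1066. G_2 = 1065.
G_2 = 1065. HB_4(1065) = 4^(4 + 1) + 2·4^2 + 2·4 + 1. Bump = 15686. G_3 = 15685.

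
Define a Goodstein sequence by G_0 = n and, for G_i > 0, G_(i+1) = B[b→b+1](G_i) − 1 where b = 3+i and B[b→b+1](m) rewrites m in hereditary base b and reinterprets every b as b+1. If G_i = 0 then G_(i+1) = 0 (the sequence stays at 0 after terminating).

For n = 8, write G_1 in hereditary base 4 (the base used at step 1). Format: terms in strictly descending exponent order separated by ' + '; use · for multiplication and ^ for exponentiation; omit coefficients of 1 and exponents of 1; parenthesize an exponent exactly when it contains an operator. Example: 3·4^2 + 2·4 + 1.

2·4 + 1

[0] 8 ≡ 2·3 + 2 (base 3). Lift 4: 10. −1: 9.
[1] 9 ≡ 2·4 + 1 (base 4). Lift 5: 11. −1: 10.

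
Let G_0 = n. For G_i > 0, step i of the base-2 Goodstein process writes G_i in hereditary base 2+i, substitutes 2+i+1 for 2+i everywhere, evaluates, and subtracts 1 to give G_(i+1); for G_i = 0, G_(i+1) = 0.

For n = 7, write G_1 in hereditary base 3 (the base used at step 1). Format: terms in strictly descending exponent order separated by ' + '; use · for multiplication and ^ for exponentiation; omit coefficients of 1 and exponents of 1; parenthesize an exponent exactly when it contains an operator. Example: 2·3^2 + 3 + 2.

G_0 = 7. HB_2(7) = 2^2 + 2 + 1. Bump = 31. G_1 = 30.
G_1 = 30. HB_3(30) = 3^3 + 3. Bump = 260. G_2 = 259.

3^3 + 3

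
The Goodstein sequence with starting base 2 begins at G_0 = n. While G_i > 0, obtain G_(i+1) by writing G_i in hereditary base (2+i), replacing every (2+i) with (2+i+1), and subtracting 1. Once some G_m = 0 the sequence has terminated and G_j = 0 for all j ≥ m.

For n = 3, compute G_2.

G_0=3  [base 2] 2 + 1  →[2↦3]→  3 + 1 = 4  −1 ⇒ G_1=3
G_1=3  [base 3] 3  →[3↦4]→  4 = 4  −1 ⇒ G_2=3
G_2=3  [base 4] 3  →[4↦5]→  3 = 3  −1 ⇒ G_3=2

3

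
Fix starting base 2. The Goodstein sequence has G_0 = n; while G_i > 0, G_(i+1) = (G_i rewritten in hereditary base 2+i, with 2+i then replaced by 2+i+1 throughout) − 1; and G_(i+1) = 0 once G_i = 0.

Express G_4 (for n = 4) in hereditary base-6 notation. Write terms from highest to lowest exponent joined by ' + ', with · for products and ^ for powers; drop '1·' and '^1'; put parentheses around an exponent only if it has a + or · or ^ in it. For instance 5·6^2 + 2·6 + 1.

2·6^2 + 6 + 5

4 —HB2→ 2^2 —bump→ 3^3 = 27 —(−1)→ 26
26 —HB3→ 2·3^2 + 2·3 + 2 —bump→ 2·4^2 + 2·4 + 2 = 42 —(−1)→ 41
41 —HB4→ 2·4^2 + 2·4 + 1 —bump→ 2·5^2 + 2·5 + 1 = 61 —(−1)→ 60
60 —HB5→ 2·5^2 + 2·5 —bump→ 2·6^2 + 2·6 = 84 —(−1)→ 83
83 —HB6→ 2·6^2 + 6 + 5 —bump→ 2·7^2 + 7 + 5 = 110 —(−1)→ 109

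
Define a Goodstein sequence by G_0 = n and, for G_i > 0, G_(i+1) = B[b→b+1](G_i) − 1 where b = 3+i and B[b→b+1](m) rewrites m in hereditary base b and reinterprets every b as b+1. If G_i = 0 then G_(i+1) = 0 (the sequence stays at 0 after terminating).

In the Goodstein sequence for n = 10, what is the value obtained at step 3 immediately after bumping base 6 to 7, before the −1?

step 0: 10 = 3^2 + 1; sub 4 for 3: 4^2 + 1; = 17; G_1 = 17−1 = 16
step 1: 16 = 4^2; sub 5 for 4: 5^2; = 25; G_2 = 25−1 = 24
step 2: 24 = 4·5 + 4; sub 6 for 5: 4·6 + 4; = 28; G_3 = 28−1 = 27
step 3: 27 = 4·6 + 3; sub 7 for 6: 4·7 + 3; = 31; G_4 = 31−1 = 30

31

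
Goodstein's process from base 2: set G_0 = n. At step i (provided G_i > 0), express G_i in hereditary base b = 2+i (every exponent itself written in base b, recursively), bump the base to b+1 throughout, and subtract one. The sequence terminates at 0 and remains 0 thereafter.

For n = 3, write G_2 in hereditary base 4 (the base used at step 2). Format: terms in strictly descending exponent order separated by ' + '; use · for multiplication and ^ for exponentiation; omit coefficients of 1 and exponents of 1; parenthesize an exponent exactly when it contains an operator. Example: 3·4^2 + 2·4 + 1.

3

i=0: 3 = 2 + 1 (b=2); 2→3: 3 + 1 = 4; 4−1 = 3
i=1: 3 = 3 (b=3); 3→4: 4 = 4; 4−1 = 3
i=2: 3 = 3 (b=4); 4→5: 3 = 3; 3−1 = 2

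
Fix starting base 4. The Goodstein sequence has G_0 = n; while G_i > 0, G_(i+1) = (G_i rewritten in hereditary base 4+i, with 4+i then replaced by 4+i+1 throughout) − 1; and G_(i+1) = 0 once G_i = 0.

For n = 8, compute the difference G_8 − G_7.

-1

G_0=8  [base 4] 2·4  →[4↦5]→  2·5 = 10  −1 ⇒ G_1=9
G_1=9  [base 5] 5 + 4  →[5↦6]→  6 + 4 = 10  −1 ⇒ G_2=9
G_2=9  [base 6] 6 + 3  →[6↦7]→  7 + 3 = 10  −1 ⇒ G_3=9
G_3=9  [base 7] 7 + 2  →[7↦8]→  8 + 2 = 10  −1 ⇒ G_4=9
G_4=9  [base 8] 8 + 1  →[8↦9]→  9 + 1 = 10  −1 ⇒ G_5=9
G_5=9  [base 9] 9  →[9↦10]→  10 = 10  −1 ⇒ G_6=9
G_6=9  [base 10] 9  →[10↦11]→  9 = 9  −1 ⇒ G_7=8
G_7=8  [base 11] 8  →[11↦12]→  8 = 8  −1 ⇒ G_8=7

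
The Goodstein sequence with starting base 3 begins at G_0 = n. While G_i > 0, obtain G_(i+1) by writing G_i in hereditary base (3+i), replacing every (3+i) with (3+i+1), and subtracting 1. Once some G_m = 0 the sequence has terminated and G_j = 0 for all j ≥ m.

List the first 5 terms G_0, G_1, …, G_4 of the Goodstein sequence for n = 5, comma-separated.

5, 5, 5, 5, 4

[0] 5 ≡ 3 + 2 (base 3). Lift 4: 6. −1: 5.
[1] 5 ≡ 4 + 1 (base 4). Lift 5: 6. −1: 5.
[2] 5 ≡ 5 (base 5). Lift 6: 6. −1: 5.
[3] 5 ≡ 5 (base 6). Lift 7: 5. −1: 4.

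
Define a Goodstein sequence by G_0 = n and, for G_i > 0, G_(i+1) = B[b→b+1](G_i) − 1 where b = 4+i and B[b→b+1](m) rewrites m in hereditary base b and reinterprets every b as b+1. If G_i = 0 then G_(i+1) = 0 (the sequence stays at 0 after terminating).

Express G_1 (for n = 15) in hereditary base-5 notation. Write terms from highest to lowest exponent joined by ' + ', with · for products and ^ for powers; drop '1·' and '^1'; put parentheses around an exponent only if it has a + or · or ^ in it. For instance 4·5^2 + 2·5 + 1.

G_0=15  [base 4] 3·4 + 3  →[4↦5]→  3·5 + 3 = 18  −1 ⇒ G_1=17
G_1=17  [base 5] 3·5 + 2  →[5↦6]→  3·6 + 2 = 20  −1 ⇒ G_2=19

3·5 + 2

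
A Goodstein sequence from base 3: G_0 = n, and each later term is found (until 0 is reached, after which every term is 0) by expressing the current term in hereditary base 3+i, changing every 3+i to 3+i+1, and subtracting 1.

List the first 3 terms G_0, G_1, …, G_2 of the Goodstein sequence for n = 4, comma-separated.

i=0: 4 = 3 + 1 (b=3); 3→4: 4 + 1 = 5; 5−1 = 4
i=1: 4 = 4 (b=4); 4→5: 5 = 5; 5−1 = 4

4, 4, 4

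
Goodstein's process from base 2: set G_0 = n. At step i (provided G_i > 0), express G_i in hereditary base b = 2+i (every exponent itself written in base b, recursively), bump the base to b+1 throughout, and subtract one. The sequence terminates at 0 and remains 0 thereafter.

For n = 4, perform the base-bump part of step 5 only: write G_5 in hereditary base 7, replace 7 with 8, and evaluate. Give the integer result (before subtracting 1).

G_0=4  [base 2] 2^2  →[2↦3]→  3^3 = 27  −1 ⇒ G_1=26
G_1=26  [base 3] 2·3^2 + 2·3 + 2  →[3↦4]→  2·4^2 + 2·4 + 2 = 42  −1 ⇒ G_2=41
G_2=41  [base 4] 2·4^2 + 2·4 + 1  →[4↦5]→  2·5^2 + 2·5 + 1 = 61  −1 ⇒ G_3=60
G_3=60  [base 5] 2·5^2 + 2·5  →[5↦6]→  2·6^2 + 2·6 = 84  −1 ⇒ G_4=83
G_4=83  [base 6] 2·6^2 + 6 + 5  →[6↦7]→  2·7^2 + 7 + 5 = 110  −1 ⇒ G_5=109
G_5=109  [base 7] 2·7^2 + 7 + 4  →[7↦8]→  2·8^2 + 8 + 4 = 140  −1 ⇒ G_6=139

140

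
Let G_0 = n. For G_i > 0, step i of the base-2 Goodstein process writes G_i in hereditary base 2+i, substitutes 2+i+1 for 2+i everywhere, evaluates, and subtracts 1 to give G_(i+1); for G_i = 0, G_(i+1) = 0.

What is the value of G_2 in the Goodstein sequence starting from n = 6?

G_0 = 6. HB_2(6) = 2^2 + 2. Bump = 30. G_1 = 29.
G_1 = 29. HB_3(29) = 3^3 + 2. Bump = 258. G_2 = 257.
G_2 = 257. HB_4(257) = 4^4 + 1. Bump = 3126. G_3 = 3125.

257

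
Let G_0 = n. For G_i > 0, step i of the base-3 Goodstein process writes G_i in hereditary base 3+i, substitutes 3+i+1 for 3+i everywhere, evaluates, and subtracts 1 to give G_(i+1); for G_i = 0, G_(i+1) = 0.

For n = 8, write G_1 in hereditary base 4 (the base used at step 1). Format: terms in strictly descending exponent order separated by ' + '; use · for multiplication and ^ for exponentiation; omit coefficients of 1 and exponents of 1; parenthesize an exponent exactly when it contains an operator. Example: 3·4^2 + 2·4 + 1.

2·4 + 1

G_0 = 8. HB_3(8) = 2·3 + 2. Bump = 10. G_1 = 9.
G_1 = 9. HB_4(9) = 2·4 + 1. Bump = 11. G_2 = 10.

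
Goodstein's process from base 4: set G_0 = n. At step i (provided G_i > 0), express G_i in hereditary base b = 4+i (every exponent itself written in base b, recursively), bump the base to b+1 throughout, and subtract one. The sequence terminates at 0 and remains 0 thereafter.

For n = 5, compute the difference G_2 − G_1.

0

i=0: 5 = 4 + 1 (b=4); 4→5: 5 + 1 = 6; 6−1 = 5
i=1: 5 = 5 (b=5); 5→6: 6 = 6; 6−1 = 5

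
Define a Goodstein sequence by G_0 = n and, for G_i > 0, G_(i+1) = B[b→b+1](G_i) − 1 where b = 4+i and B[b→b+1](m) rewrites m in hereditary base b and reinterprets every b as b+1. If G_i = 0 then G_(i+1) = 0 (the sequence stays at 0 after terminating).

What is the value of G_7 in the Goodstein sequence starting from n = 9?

11

G_0 = 9. HB_4(9) = 2·4 + 1. Bump = 11. G_1 = 10.
G_1 = 10. HB_5(10) = 2·5. Bump = 12. G_2 = 11.
G_2 = 11. HB_6(11) = 6 + 5. Bump = 12. G_3 = 11.
G_3 = 11. HB_7(11) = 7 + 4. Bump = 12. G_4 = 11.
G_4 = 11. HB_8(11) = 8 + 3. Bump = 12. G_5 = 11.
G_5 = 11. HB_9(11) = 9 + 2. Bump = 12. G_6 = 11.
G_6 = 11. HB_10(11) = 10 + 1. Bump = 12. G_7 = 11.
G_7 = 11. HB_11(11) = 11. Bump = 12. G_8 = 11.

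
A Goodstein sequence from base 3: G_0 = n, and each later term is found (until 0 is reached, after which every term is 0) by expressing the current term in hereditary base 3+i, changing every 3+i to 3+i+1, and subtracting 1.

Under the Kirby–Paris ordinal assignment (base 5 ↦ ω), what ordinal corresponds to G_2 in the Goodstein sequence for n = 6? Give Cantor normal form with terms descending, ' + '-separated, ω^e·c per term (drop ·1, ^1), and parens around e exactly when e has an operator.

i=0: 6 = 2·3 (b=3); 3→4: 2·4 = 8; 8−1 = 7
i=1: 7 = 4 + 3 (b=4); 4→5: 5 + 3 = 8; 8−1 = 7
i=2: 7 = 5 + 2 (b=5); 5→6: 6 + 2 = 8; 8−1 = 7

ω + 2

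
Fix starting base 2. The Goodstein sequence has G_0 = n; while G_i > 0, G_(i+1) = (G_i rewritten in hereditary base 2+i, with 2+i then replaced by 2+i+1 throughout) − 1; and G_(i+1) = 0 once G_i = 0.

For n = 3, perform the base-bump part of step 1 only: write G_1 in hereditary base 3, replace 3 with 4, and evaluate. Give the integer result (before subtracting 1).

G_0 = 3. HB_2(3) = 2 + 1. Bump = 4. G_1 = 3.
G_1 = 3. HB_3(3) = 3. Bump = 4. G_2 = 3.

4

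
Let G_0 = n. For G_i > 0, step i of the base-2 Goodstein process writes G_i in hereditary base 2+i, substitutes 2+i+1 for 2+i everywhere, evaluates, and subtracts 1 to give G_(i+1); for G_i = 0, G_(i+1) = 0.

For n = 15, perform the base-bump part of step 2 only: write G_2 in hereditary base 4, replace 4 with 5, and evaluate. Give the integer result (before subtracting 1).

G_0 = 15. HB_2(15) = 2^(2 + 1) + 2^2 + 2 + 1. Bump = 112. G_1 = 111.
G_1 = 111. HB_3(111) = 3^(3 + 1) + 3^3 + 3. Bump = 1284. G_2 = 1283.

18753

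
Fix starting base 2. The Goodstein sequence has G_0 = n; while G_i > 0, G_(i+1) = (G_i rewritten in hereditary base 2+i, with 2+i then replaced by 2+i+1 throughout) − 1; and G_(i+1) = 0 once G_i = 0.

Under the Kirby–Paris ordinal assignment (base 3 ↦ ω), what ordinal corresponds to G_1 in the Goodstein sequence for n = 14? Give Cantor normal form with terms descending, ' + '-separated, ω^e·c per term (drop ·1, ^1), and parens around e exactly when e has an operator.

ω^(ω + 1) + ω^ω + 2

G_0=14  [base 2] 2^(2 + 1) + 2^2 + 2  →[2↦3]→  3^(3 + 1) + 3^3 + 3 = 111  −1 ⇒ G_1=110
G_1=110  [base 3] 3^(3 + 1) + 3^3 + 2  →[3↦4]→  4^(4 + 1) + 4^4 + 2 = 1282  −1 ⇒ G_2=1281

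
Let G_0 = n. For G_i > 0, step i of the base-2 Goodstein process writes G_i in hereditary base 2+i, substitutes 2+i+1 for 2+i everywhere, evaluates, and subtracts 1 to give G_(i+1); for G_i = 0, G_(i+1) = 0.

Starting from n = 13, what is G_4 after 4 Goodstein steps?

i=0: 13 = 2^(2 + 1) + 2^2 + 1 (b=2); 2→3: 3^(3 + 1) + 3^3 + 1 = 109; 109−1 = 108
i=1: 108 = 3^(3 + 1) + 3^3 (b=3); 3→4: 4^(4 + 1) + 4^4 = 1280; 1280−1 = 1279
i=2: 1279 = 4^(4 + 1) + 3·4^3 + 3·4^2 + 3·4 + 3 (b=4); 4→5: 5^(5 + 1) + 3·5^3 + 3·5^2 + 3·5 + 3 = 16093; 16093−1 = 16092
i=3: 16092 = 5^(5 + 1) + 3·5^3 + 3·5^2 + 3·5 + 2 (b=5); 5→6: 6^(6 + 1) + 3·6^3 + 3·6^2 + 3·6 + 2 = 280712; 280712−1 = 280711
i=4: 280711 = 6^(6 + 1) + 3·6^3 + 3·6^2 + 3·6 + 1 (b=6); 6→7: 7^(7 + 1) + 3·7^3 + 3·7^2 + 3·7 + 1 = 5765999; 5765999−1 = 5765998

280711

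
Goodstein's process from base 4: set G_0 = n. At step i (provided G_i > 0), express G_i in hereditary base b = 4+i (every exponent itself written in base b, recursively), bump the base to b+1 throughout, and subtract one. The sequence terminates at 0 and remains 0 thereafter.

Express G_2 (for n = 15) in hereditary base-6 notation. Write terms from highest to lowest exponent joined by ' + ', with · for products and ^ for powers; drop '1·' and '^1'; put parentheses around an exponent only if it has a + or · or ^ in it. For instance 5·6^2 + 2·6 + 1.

3·6 + 1

G_0 = 15. HB_4(15) = 3·4 + 3. Bump = 18. G_1 = 17.
G_1 = 17. HB_5(17) = 3·5 + 2. Bump = 20. G_2 = 19.
G_2 = 19. HB_6(19) = 3·6 + 1. Bump = 22. G_3 = 21.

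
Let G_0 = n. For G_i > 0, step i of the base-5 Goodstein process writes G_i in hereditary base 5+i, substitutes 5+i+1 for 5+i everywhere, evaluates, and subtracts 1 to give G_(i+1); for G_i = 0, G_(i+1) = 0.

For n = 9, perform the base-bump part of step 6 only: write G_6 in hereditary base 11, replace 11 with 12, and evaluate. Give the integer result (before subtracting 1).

8

9 —HB5→ 5 + 4 —bump→ 6 + 4 = 10 —(−1)→ 9
9 —HB6→ 6 + 3 —bump→ 7 + 3 = 10 —(−1)→ 9
9 —HB7→ 7 + 2 —bump→ 8 + 2 = 10 —(−1)→ 9
9 —HB8→ 8 + 1 —bump→ 9 + 1 = 10 —(−1)→ 9
9 —HB9→ 9 —bump→ 10 = 10 —(−1)→ 9
9 —HB10→ 9 —bump→ 9 = 9 —(−1)→ 8
8 —HB11→ 8 —bump→ 8 = 8 —(−1)→ 7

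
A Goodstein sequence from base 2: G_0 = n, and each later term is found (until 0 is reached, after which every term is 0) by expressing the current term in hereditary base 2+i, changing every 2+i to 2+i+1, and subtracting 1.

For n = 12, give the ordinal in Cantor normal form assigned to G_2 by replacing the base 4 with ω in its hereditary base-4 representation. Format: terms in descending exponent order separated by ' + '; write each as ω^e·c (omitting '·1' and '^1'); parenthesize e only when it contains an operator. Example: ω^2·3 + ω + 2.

step 0: 12 = 2^(2 + 1) + 2^2; sub 3 for 2: 3^(3 + 1) + 3^3; = 108; G_1 = 108−1 = 107
step 1: 107 = 3^(3 + 1) + 2·3^2 + 2·3 + 2; sub 4 for 3: 4^(4 + 1) + 2·4^2 + 2·4 + 2; = 1066; G_2 = 1066−1 = 1065
step 2: 1065 = 4^(4 + 1) + 2·4^2 + 2·4 + 1; sub 5 for 4: 5^(5 + 1) + 2·5^2 + 2·5 + 1; = 15686; G_3 = 15686−1 = 15685

ω^(ω + 1) + ω^2·2 + ω·2 + 1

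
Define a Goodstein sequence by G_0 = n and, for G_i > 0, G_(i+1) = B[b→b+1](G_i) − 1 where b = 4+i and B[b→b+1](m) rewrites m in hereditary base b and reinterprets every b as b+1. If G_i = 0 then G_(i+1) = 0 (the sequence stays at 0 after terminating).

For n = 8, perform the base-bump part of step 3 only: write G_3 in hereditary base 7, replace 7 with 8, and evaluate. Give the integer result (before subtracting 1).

10

(0) 8|_4 = 2·4 ↦ 2·5|_5 = 10 ⇒ 9
(1) 9|_5 = 5 + 4 ↦ 6 + 4|_6 = 10 ⇒ 9
(2) 9|_6 = 6 + 3 ↦ 7 + 3|_7 = 10 ⇒ 9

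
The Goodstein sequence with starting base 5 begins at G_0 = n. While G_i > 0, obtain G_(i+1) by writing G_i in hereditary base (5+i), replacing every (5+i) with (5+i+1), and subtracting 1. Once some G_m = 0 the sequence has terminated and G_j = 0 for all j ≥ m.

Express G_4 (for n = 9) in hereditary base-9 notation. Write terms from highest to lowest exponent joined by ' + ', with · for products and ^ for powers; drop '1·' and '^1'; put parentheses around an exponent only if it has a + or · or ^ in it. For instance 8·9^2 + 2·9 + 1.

G_0 = 9. HB_5(9) = 5 + 4. Bump = 10. G_1 = 9.
G_1 = 9. HB_6(9) = 6 + 3. Bump = 10. G_2 = 9.
G_2 = 9. HB_7(9) = 7 + 2. Bump = 10. G_3 = 9.
G_3 = 9. HB_8(9) = 8 + 1. Bump = 10. G_4 = 9.
G_4 = 9. HB_9(9) = 9. Bump = 10. G_5 = 9.

9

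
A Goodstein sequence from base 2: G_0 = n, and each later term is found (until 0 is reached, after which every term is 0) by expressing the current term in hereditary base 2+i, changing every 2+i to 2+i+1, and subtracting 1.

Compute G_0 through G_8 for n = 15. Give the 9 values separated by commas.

G_0=15  [base 2] 2^(2 + 1) + 2^2 + 2 + 1  →[2↦3]→  3^(3 + 1) + 3^3 + 3 + 1 = 112  −1 ⇒ G_1=111
G_1=111  [base 3] 3^(3 + 1) + 3^3 + 3  →[3↦4]→  4^(4 + 1) + 4^4 + 4 = 1284  −1 ⇒ G_2=1283
G_2=1283  [base 4] 4^(4 + 1) + 4^4 + 3  →[4↦5]→  5^(5 + 1) + 5^5 + 3 = 18753  −1 ⇒ G_3=18752
G_3=18752  [base 5] 5^(5 + 1) + 5^5 + 2  →[5↦6]→  6^(6 + 1) + 6^6 + 2 = 326594  −1 ⇒ G_4=326593
G_4=326593  [base 6] 6^(6 + 1) + 6^6 + 1  →[6↦7]→  7^(7 + 1) + 7^7 + 1 = 6588345  −1 ⇒ G_5=6588344
G_5=6588344  [base 7] 7^(7 + 1) + 7^7  →[7↦8]→  8^(8 + 1) + 8^8 = 150994944  −1 ⇒ G_6=150994943
G_6=150994943  [base 8] 8^(8 + 1) + 7·8^7 + 7·8^6 + 7·8^5 + 7·8^4 + 7·8^3 + 7·8^2 + 7·8 + 7  →[8↦9]→  9^(9 + 1) + 7·9^7 + 7·9^6 + 7·9^5 + 7·9^4 + 7·9^3 + 7·9^2 + 7·9 + 7 = 3524450281  −1 ⇒ G_7=3524450280
G_7=3524450280  [base 9] 9^(9 + 1) + 7·9^7 + 7·9^6 + 7·9^5 + 7·9^4 + 7·9^3 + 7·9^2 + 7·9 + 6  →[9↦10]→  10^(10 + 1) + 7·10^7 + 7·10^6 + 7·10^5 + 7·10^4 + 7·10^3 + 7·10^2 + 7·10 + 6 = 100077777776  −1 ⇒ G_8=100077777775

15, 111, 1283, 18752, 326593, 6588344, 150994943, 3524450280, 100077777775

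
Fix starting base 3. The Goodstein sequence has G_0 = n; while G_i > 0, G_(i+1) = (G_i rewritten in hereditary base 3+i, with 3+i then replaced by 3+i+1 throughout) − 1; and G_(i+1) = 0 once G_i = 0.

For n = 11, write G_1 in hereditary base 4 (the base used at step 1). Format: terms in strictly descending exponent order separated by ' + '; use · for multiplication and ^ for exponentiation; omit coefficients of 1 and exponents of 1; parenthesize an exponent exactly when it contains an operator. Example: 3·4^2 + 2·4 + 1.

4^2 + 1

G_0 = 11. HB_3(11) = 3^2 + 2. Bump = 18. G_1 = 17.
G_1 = 17. HB_4(17) = 4^2 + 1. Bump = 26. G_2 = 25.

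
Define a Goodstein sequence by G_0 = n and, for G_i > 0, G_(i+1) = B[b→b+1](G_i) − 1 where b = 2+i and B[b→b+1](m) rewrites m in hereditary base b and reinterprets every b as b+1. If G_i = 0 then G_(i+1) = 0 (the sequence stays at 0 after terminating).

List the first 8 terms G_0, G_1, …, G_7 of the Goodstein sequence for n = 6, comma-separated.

step 0: 6 = 2^2 + 2; sub 3 for 2: 3^3 + 3; = 30; G_1 = 30−1 = 29
step 1: 29 = 3^3 + 2; sub 4 for 3: 4^4 + 2; = 258; G_2 = 258−1 = 257
step 2: 257 = 4^4 + 1; sub 5 for 4: 5^5 + 1; = 3126; G_3 = 3126−1 = 3125
step 3: 3125 = 5^5; sub 6 for 5: 6^6; = 46656; G_4 = 46656−1 = 46655
step 4: 46655 = 5·6^5 + 5·6^4 + 5·6^3 + 5·6^2 + 5·6 + 5; sub 7 for 6: 5·7^5 + 5·7^4 + 5·7^3 + 5·7^2 + 5·7 + 5; = 98040; G_5 = 98040−1 = 98039
step 5: 98039 = 5·7^5 + 5·7^4 + 5·7^3 + 5·7^2 + 5·7 + 4; sub 8 for 7: 5·8^5 + 5·8^4 + 5·8^3 + 5·8^2 + 5·8 + 4; = 187244; G_6 = 187244−1 = 187243
step 6: 187243 = 5·8^5 + 5·8^4 + 5·8^3 + 5·8^2 + 5·8 + 3; sub 9 for 8: 5·9^5 + 5·9^4 + 5·9^3 + 5·9^2 + 5·9 + 3; = 332148; G_7 = 332148−1 = 332147

6, 29, 257, 3125, 46655, 98039, 187243, 332147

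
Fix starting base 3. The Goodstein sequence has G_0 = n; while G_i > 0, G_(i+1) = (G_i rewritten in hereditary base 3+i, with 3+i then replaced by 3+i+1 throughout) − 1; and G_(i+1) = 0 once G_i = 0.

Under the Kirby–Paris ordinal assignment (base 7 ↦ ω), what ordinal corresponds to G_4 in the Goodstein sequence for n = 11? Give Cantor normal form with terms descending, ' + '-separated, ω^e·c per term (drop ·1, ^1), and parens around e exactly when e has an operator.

ω·5 + 4

step 0: 11 = 3^2 + 2; sub 4 for 3: 4^2 + 2; = 18; G_1 = 18−1 = 17
step 1: 17 = 4^2 + 1; sub 5 for 4: 5^2 + 1; = 26; G_2 = 26−1 = 25
step 2: 25 = 5^2; sub 6 for 5: 6^2; = 36; G_3 = 36−1 = 35
step 3: 35 = 5·6 + 5; sub 7 for 6: 5·7 + 5; = 40; G_4 = 40−1 = 39
step 4: 39 = 5·7 + 4; sub 8 for 7: 5·8 + 4; = 44; G_5 = 44−1 = 43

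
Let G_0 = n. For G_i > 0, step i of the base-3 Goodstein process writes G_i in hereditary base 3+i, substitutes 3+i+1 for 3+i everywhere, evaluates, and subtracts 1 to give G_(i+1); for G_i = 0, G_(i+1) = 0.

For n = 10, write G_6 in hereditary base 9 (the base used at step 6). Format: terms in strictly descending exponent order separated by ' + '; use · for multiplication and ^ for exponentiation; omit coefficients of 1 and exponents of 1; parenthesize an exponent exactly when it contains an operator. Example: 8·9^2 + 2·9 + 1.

4·9

i=0: 10 = 3^2 + 1 (b=3); 3→4: 4^2 + 1 = 17; 17−1 = 16
i=1: 16 = 4^2 (b=4); 4→5: 5^2 = 25; 25−1 = 24
i=2: 24 = 4·5 + 4 (b=5); 5→6: 4·6 + 4 = 28; 28−1 = 27
i=3: 27 = 4·6 + 3 (b=6); 6→7: 4·7 + 3 = 31; 31−1 = 30
i=4: 30 = 4·7 + 2 (b=7); 7→8: 4·8 + 2 = 34; 34−1 = 33
i=5: 33 = 4·8 + 1 (b=8); 8→9: 4·9 + 1 = 37; 37−1 = 36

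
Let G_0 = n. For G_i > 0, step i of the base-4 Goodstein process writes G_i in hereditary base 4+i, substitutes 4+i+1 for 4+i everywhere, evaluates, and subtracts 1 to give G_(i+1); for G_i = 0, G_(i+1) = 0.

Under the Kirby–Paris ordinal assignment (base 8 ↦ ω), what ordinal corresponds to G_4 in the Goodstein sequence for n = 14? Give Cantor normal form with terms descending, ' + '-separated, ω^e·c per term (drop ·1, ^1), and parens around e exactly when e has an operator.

G_0=14  [base 4] 3·4 + 2  →[4↦5]→  3·5 + 2 = 17  −1 ⇒ G_1=16
G_1=16  [base 5] 3·5 + 1  →[5↦6]→  3·6 + 1 = 19  −1 ⇒ G_2=18
G_2=18  [base 6] 3·6  →[6↦7]→  3·7 = 21  −1 ⇒ G_3=20
G_3=20  [base 7] 2·7 + 6  →[7↦8]→  2·8 + 6 = 22  −1 ⇒ G_4=21
G_4=21  [base 8] 2·8 + 5  →[8↦9]→  2·9 + 5 = 23  −1 ⇒ G_5=22

ω·2 + 5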